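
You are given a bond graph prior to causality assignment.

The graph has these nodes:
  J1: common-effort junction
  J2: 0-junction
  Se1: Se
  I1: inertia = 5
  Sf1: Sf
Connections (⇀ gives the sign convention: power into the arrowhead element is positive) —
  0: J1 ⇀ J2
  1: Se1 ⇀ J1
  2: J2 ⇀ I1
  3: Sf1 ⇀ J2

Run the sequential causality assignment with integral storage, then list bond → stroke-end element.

bond 1 →J1  (source Se1 imposes e)
bond 3 →Sf1  (source Sf1 imposes f)
bond 0 →J2  (0-jn J1 has e-setter on 1)
bond 2 →I1  (J2 effort already set via bond 0)

bond 0 stroke at J2
bond 1 stroke at J1
bond 2 stroke at I1
bond 3 stroke at Sf1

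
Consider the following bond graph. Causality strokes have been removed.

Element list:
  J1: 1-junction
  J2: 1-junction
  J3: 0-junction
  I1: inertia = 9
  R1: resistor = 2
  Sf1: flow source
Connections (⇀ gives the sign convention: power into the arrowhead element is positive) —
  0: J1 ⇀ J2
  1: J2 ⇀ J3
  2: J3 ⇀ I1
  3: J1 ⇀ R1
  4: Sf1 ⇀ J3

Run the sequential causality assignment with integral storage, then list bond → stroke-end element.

b4 |Sf1  (Sf1 fixes flow; stroke at Sf1)
b2 |I1  (I1: I, integral causality)
b1 |J3  (closing 0-jn rule on J3)
b0 |J2  (J2: bond 1 brought flow, rest push out)
b3 |J1  (1-jn J1 has f-setter on 0)

β0 stroke at J2
β1 stroke at J3
β2 stroke at I1
β3 stroke at J1
β4 stroke at Sf1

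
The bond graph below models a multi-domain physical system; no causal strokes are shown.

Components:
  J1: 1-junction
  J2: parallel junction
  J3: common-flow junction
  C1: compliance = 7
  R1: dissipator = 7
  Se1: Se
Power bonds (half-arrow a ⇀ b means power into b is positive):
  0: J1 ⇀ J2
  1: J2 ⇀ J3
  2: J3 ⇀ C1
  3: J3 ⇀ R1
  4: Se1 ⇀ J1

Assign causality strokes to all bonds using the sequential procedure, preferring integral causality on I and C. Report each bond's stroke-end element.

bond 0 stroke at J2
bond 1 stroke at J3
bond 2 stroke at J3
bond 3 stroke at R1
bond 4 stroke at J1

β4 |J1  (Se1 (Se) sets effort on bond)
β0 |J2  (only one flow-in slot at J1)
β1 |J3  (0-jn J2 has e-setter on 0)
β2 |J3  (C1: C, integral causality)
β3 |R1  (only one flow-in slot at J3)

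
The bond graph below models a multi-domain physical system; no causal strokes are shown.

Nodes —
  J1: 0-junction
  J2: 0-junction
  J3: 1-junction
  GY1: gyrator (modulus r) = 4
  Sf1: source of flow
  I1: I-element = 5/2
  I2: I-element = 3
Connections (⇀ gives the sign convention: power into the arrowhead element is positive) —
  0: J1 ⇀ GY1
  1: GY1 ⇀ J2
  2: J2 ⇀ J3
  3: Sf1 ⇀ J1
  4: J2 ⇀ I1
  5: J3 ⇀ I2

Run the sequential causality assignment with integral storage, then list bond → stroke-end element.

bond 0 stroke at J1
bond 1 stroke at J2
bond 2 stroke at J3
bond 3 stroke at Sf1
bond 4 stroke at I1
bond 5 stroke at I2

bond 3 →Sf1  (Sf1 fixes flow; stroke at Sf1)
bond 0 →J1  (J1 needs exactly one e-in)
bond 1 →J2  (GY1 both-in/both-out from 0)
bond 2 →J3  (J2 effort already set via bond 1)
bond 4 →I1  (0-jn J2 has e-setter on 1)
bond 5 →I2  (J3: last free bond brings flow in)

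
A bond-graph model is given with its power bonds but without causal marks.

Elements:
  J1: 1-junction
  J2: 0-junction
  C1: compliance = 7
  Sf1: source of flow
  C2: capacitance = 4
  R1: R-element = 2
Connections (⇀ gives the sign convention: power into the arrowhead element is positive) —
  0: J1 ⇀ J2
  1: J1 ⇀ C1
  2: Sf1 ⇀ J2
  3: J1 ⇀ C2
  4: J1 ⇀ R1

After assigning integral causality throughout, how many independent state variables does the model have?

2  (C1, C2 all integral)

bond 2 →Sf1  (source Sf1 imposes f)
bond 0 →J2  (closing 0-jn rule on J2)
bond 1 →J1  (J1: bond 0 brought flow, rest push out)
bond 3 →J1  (1-jn J1 has f-setter on 0)
bond 4 →J1  (common-f at J1 fixed by 0)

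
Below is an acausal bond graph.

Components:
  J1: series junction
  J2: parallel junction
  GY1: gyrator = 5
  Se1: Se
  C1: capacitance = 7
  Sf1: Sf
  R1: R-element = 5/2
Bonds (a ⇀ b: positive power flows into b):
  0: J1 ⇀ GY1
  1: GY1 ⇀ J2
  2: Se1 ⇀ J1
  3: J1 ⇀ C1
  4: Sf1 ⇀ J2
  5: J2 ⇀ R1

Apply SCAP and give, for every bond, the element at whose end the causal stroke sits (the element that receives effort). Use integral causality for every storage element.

#0 |GY1
#1 |GY1
#2 |J1
#3 |J1
#4 |Sf1
#5 |J2

bond 2 stroke→J1  (Se1 (Se) sets effort on bond)
bond 4 stroke→Sf1  (Sf1 fixes flow; stroke at Sf1)
bond 3 stroke→J1  (C1: C, integral causality)
bond 0 stroke→GY1  (J1: last free bond brings flow in)
bond 1 stroke→GY1  (through GY1, causality inverts; strokes same side of GY1)
bond 5 stroke→J2  (closing 0-jn rule on J2)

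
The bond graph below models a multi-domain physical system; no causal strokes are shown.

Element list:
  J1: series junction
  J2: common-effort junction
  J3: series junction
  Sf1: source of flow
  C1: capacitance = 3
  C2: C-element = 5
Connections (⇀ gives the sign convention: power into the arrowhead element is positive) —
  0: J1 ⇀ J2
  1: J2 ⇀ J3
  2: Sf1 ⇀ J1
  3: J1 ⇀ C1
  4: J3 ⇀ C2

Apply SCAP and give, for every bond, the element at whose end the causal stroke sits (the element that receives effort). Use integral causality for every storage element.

bond 0 stroke→J1
bond 1 stroke→J2
bond 2 stroke→Sf1
bond 3 stroke→J1
bond 4 stroke→J3

b2 →Sf1  (Sf1 (Sf) sets flow on bond)
b0 →J1  (J1: bond 2 brought flow, rest push out)
b3 →J1  (common-f at J1 fixed by 2)
b1 →J2  (closing 0-jn rule on J2)
b4 →J3  (J3 flow already set via bond 1)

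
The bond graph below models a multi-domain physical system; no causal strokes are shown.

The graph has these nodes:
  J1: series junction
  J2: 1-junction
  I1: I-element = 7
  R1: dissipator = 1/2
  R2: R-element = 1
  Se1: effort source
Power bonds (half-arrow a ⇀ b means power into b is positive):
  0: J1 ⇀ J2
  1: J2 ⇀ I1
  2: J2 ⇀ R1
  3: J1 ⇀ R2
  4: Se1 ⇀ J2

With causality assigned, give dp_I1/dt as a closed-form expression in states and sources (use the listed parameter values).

dp_I1/dt = E_Se1 - 3*p_I1/14

bond 4 |J2  (source Se1 imposes e)
bond 1 |I1  (I1 integral (f out))
bond 0 |J2  (J2: bond 1 brought flow, rest push out)
bond 2 |J2  (J2 flow already set via bond 1)
bond 3 |J1  (J1 flow already set via bond 0)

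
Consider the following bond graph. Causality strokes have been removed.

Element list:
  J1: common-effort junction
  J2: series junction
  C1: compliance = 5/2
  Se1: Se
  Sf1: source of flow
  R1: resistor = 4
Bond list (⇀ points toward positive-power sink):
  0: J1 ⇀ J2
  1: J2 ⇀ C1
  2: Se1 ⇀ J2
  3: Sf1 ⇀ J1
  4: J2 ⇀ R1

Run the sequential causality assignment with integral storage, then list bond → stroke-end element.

β0 stroke at J1
β1 stroke at J2
β2 stroke at J2
β3 stroke at Sf1
β4 stroke at J2

b2 |J2  (Se1 fixes effort; stroke away)
b3 |Sf1  (source Sf1 imposes f)
b0 |J1  (J1 needs exactly one e-in)
b1 |J2  (J2 flow already set via bond 0)
b4 |J2  (1-jn J2 has f-setter on 0)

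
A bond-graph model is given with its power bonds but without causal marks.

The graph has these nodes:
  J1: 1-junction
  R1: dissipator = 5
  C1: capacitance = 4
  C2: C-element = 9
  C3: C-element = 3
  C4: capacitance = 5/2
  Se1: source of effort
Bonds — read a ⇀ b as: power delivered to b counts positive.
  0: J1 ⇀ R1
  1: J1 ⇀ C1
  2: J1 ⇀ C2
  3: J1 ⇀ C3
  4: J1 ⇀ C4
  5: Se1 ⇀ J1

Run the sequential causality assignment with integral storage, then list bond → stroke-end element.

b5 |J1  (source Se1 imposes e)
b1 |J1  (C1: C, integral causality)
b2 |J1  (prefer integral on C2)
b3 |J1  (C3 integral (e out))
b4 |J1  (C4: C, integral causality)
b0 |R1  (only one flow-in slot at J1)

b0 |R1
b1 |J1
b2 |J1
b3 |J1
b4 |J1
b5 |J1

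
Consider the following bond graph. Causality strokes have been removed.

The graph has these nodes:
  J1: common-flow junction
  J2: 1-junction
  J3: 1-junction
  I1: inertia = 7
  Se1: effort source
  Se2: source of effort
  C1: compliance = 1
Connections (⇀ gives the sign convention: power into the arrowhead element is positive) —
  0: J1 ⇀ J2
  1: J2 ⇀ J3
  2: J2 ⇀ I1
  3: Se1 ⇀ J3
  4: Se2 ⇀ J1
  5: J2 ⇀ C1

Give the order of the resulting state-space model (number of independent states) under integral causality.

2  (C1, I1 all integral)

#3 |J3  (Se1 fixes effort; stroke away)
#4 |J1  (Se2 (Se) sets effort on bond)
#0 |J2  (J1 needs exactly one f-in)
#1 |J2  (closing 1-jn rule on J3)
#2 |I1  (prefer integral on I1)
#5 |J2  (J2: bond 2 brought flow, rest push out)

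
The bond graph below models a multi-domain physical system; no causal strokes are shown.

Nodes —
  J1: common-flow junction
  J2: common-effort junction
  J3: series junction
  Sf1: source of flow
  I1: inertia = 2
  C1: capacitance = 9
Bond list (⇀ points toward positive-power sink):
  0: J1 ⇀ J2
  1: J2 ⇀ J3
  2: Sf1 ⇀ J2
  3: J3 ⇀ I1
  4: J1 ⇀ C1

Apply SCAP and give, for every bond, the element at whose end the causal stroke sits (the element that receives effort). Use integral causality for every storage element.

bond 2 →Sf1  (source Sf1 imposes f)
bond 3 →I1  (prefer integral on I1)
bond 1 →J3  (J3: bond 3 brought flow, rest push out)
bond 0 →J2  (J2: last free bond brings effort in)
bond 4 →J1  (J1: bond 0 brought flow, rest push out)

β0 stroke→J2
β1 stroke→J3
β2 stroke→Sf1
β3 stroke→I1
β4 stroke→J1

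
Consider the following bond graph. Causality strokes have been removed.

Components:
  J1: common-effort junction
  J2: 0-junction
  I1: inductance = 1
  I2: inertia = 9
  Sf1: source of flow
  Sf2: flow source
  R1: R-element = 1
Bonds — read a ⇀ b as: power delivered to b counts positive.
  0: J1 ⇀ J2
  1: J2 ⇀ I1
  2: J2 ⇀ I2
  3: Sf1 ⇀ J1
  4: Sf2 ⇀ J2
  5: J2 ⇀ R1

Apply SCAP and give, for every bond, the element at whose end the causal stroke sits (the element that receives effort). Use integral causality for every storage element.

#3 |Sf1  (Sf1 fixes flow; stroke at Sf1)
#4 |Sf2  (source Sf2 imposes f)
#0 |J1  (J1: last free bond brings effort in)
#1 |I1  (I1 outputs flow p/I1)
#2 |I2  (I2 outputs flow p/I2)
#5 |J2  (J2: last free bond brings effort in)

#0 stroke→J1
#1 stroke→I1
#2 stroke→I2
#3 stroke→Sf1
#4 stroke→Sf2
#5 stroke→J2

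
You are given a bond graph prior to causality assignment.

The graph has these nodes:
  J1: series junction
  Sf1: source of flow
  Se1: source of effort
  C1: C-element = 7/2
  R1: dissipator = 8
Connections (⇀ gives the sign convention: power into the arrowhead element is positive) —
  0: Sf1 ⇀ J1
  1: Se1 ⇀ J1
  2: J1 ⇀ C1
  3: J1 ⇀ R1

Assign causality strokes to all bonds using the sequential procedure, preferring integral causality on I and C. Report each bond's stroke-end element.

#0 |Sf1  (source Sf1 imposes f)
#1 |J1  (source Se1 imposes e)
#2 |J1  (J1: bond 0 brought flow, rest push out)
#3 |J1  (common-f at J1 fixed by 0)

β0 stroke→Sf1
β1 stroke→J1
β2 stroke→J1
β3 stroke→J1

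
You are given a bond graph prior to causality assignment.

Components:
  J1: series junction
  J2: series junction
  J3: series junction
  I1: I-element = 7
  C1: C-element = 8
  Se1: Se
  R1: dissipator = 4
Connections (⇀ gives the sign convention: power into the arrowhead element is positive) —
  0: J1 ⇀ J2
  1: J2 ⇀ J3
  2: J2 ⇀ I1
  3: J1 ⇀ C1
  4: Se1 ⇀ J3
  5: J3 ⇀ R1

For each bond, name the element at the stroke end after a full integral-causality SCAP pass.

b0 |J2
b1 |J2
b2 |I1
b3 |J1
b4 |J3
b5 |J3

bond 4 stroke→J3  (Se1 (Se) sets effort on bond)
bond 2 stroke→I1  (I1: I, integral causality)
bond 0 stroke→J2  (common-f at J2 fixed by 2)
bond 1 stroke→J2  (1-jn J2 has f-setter on 2)
bond 5 stroke→J3  (common-f at J3 fixed by 1)
bond 3 stroke→J1  (1-jn J1 has f-setter on 0)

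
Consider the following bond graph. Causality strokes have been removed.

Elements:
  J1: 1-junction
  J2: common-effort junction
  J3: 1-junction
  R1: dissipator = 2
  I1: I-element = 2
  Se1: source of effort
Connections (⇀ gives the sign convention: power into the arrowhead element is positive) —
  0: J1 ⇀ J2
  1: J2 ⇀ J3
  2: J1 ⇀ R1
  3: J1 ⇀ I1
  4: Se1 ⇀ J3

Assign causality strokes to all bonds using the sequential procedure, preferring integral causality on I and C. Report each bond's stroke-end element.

β0 stroke at J1
β1 stroke at J2
β2 stroke at J1
β3 stroke at I1
β4 stroke at J3

β4 →J3  (Se1: effort source, stroke at far end)
β1 →J2  (J3 needs exactly one f-in)
β0 →J1  (0-jn J2 has e-setter on 1)
β3 →I1  (I1: I, integral causality)
β2 →J1  (J1 flow already set via bond 3)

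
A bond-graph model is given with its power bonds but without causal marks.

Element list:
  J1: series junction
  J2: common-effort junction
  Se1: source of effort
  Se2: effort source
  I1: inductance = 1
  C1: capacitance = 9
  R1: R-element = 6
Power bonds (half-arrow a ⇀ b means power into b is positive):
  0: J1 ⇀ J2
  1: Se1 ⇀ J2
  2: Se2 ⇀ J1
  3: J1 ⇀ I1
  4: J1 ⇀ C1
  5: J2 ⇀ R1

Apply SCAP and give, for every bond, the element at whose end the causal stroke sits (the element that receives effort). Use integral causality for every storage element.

β1 stroke at J2  (Se1 (Se) sets effort on bond)
β2 stroke at J1  (Se2 (Se) sets effort on bond)
β0 stroke at J1  (J2: bond 1 brought effort, rest push out)
β5 stroke at R1  (J2: bond 1 brought effort, rest push out)
β3 stroke at I1  (I1: I, integral causality)
β4 stroke at J1  (1-jn J1 has f-setter on 3)

b0 |J1
b1 |J2
b2 |J1
b3 |I1
b4 |J1
b5 |R1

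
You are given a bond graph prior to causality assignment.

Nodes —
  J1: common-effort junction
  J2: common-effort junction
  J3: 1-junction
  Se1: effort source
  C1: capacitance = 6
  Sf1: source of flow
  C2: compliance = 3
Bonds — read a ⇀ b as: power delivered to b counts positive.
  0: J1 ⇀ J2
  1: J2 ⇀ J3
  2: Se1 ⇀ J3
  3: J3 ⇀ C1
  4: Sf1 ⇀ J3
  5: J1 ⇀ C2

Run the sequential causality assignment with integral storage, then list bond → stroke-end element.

bond 2 stroke at J3  (source Se1 imposes e)
bond 4 stroke at Sf1  (Sf1 (Sf) sets flow on bond)
bond 1 stroke at J3  (1-jn J3 has f-setter on 4)
bond 3 stroke at J3  (1-jn J3 has f-setter on 4)
bond 0 stroke at J2  (J2: last free bond brings effort in)
bond 5 stroke at J1  (J1 needs exactly one e-in)

β0 stroke at J2
β1 stroke at J3
β2 stroke at J3
β3 stroke at J3
β4 stroke at Sf1
β5 stroke at J1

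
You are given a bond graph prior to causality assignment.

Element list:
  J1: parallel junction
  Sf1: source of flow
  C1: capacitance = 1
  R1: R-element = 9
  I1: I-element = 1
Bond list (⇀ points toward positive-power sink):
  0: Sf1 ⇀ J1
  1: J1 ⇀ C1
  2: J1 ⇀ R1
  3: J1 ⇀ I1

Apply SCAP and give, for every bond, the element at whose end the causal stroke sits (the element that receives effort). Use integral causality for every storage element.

#0 |Sf1
#1 |J1
#2 |R1
#3 |I1

β0 stroke→Sf1  (Sf1 fixes flow; stroke at Sf1)
β1 stroke→J1  (C1: C, integral causality)
β2 stroke→R1  (0-jn J1 has e-setter on 1)
β3 stroke→I1  (J1 effort already set via bond 1)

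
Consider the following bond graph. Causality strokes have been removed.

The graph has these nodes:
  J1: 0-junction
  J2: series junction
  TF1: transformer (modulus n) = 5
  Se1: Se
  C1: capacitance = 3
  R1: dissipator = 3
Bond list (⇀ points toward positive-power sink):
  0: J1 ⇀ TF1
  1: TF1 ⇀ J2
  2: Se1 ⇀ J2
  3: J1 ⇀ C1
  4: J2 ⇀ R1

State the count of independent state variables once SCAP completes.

1  (C1 all integral)

bond 2 →J2  (Se1: effort source, stroke at far end)
bond 3 →J1  (C1: C, integral causality)
bond 0 →TF1  (common-e at J1 fixed by 3)
bond 1 →J2  (through TF1, causality passes straight; one stroke at TF1)
bond 4 →R1  (J2: last free bond brings flow in)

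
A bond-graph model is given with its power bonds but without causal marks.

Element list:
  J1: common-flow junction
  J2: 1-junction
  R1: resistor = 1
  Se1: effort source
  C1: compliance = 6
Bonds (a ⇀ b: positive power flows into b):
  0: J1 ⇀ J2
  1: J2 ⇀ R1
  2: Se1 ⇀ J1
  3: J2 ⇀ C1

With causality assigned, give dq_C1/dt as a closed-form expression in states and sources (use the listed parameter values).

β2 |J1  (source Se1 imposes e)
β0 |J2  (J1: last free bond brings flow in)
β3 |J2  (prefer integral on C1)
β1 |R1  (J2 needs exactly one f-in)

dq_C1/dt = E_Se1 - q_C1/6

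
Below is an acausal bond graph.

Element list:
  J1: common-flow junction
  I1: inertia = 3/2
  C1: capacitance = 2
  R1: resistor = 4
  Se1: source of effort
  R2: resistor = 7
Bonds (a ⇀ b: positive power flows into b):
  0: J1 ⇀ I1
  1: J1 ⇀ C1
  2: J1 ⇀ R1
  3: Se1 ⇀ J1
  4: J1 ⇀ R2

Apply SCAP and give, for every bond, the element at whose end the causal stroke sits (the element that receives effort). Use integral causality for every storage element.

bond 3 →J1  (source Se1 imposes e)
bond 0 →I1  (I1 outputs flow p/I1)
bond 1 →J1  (J1: bond 0 brought flow, rest push out)
bond 2 →J1  (1-jn J1 has f-setter on 0)
bond 4 →J1  (1-jn J1 has f-setter on 0)

b0 →I1
b1 →J1
b2 →J1
b3 →J1
b4 →J1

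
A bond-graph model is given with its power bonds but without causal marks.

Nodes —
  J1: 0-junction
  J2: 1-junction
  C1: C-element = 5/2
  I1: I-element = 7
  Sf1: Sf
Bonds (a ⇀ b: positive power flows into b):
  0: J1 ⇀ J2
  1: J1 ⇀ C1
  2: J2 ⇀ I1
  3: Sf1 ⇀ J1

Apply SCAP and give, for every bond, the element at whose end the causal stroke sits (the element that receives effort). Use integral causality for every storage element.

bond 0 →J2
bond 1 →J1
bond 2 →I1
bond 3 →Sf1

bond 3 stroke at Sf1  (Sf1 fixes flow; stroke at Sf1)
bond 1 stroke at J1  (C1 outputs effort q/C1)
bond 0 stroke at J2  (J1 effort already set via bond 1)
bond 2 stroke at I1  (closing 1-jn rule on J2)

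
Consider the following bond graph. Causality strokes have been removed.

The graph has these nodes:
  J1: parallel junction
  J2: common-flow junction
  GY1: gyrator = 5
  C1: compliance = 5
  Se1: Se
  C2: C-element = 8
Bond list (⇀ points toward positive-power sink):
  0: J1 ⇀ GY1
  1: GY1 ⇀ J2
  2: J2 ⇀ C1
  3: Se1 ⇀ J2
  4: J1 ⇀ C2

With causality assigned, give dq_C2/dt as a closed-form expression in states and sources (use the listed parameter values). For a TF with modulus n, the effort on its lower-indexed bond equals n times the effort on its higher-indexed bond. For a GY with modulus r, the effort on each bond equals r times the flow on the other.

b3 |J2  (source Se1 imposes e)
b2 |J2  (C1 outputs effort q/C1)
b1 |GY1  (closing 1-jn rule on J2)
b0 |GY1  (GY1 both-in/both-out from 1)
b4 |J1  (J1: last free bond brings effort in)

dq_C2/dt = E_Se1/5 - q_C1/25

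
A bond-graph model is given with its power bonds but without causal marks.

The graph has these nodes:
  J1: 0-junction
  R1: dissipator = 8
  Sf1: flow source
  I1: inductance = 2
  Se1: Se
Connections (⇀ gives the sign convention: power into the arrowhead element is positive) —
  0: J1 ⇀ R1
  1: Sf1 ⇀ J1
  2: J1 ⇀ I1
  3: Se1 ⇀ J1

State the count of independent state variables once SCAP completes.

#1 →Sf1  (source Sf1 imposes f)
#3 →J1  (source Se1 imposes e)
#0 →R1  (0-jn J1 has e-setter on 3)
#2 →I1  (J1 effort already set via bond 3)

1  (I1 all integral)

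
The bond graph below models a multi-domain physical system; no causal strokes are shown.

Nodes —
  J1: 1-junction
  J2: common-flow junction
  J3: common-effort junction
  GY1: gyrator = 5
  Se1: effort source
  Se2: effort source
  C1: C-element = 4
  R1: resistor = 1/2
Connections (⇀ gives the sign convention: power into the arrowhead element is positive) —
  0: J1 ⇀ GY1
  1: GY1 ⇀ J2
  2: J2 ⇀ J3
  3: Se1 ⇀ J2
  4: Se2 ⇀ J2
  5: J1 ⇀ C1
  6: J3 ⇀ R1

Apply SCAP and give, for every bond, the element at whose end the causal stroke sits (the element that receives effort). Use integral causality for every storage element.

#3 |J2  (Se1 (Se) sets effort on bond)
#4 |J2  (source Se2 imposes e)
#5 |J1  (C1 outputs effort q/C1)
#0 |GY1  (J1 needs exactly one f-in)
#1 |GY1  (through GY1, causality inverts; strokes same side of GY1)
#2 |J2  (J2: bond 1 brought flow, rest push out)
#6 |J3  (J3: last free bond brings effort in)

#0 stroke at GY1
#1 stroke at GY1
#2 stroke at J2
#3 stroke at J2
#4 stroke at J2
#5 stroke at J1
#6 stroke at J3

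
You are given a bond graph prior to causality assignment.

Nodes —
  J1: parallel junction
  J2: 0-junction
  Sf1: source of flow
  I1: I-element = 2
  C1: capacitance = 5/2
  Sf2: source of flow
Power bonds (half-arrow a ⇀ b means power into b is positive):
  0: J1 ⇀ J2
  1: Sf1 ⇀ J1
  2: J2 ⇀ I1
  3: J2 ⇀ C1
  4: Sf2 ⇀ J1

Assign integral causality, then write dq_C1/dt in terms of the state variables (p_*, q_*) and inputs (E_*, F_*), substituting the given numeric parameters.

b1 stroke→Sf1  (Sf1 (Sf) sets flow on bond)
b4 stroke→Sf2  (Sf2 fixes flow; stroke at Sf2)
b0 stroke→J1  (J1: last free bond brings effort in)
b2 stroke→I1  (I1: I, integral causality)
b3 stroke→J2  (closing 0-jn rule on J2)

dq_C1/dt = F_Sf1 + F_Sf2 - p_I1/2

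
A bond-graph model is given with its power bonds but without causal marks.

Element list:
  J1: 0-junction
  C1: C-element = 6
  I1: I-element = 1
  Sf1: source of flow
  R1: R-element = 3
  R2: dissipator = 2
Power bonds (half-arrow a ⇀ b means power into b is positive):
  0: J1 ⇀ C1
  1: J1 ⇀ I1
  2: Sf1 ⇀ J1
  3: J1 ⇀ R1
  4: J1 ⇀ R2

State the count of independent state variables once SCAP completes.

2  (C1, I1 all integral)

β2 stroke at Sf1  (Sf1 fixes flow; stroke at Sf1)
β0 stroke at J1  (C1 outputs effort q/C1)
β1 stroke at I1  (0-jn J1 has e-setter on 0)
β3 stroke at R1  (common-e at J1 fixed by 0)
β4 stroke at R2  (J1: bond 0 brought effort, rest push out)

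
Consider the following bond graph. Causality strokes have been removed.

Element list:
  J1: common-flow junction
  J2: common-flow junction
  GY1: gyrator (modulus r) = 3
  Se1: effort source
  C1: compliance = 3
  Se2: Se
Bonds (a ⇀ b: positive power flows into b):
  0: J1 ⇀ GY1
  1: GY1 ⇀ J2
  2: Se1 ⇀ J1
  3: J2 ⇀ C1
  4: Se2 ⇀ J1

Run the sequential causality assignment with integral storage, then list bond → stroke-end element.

b2 stroke→J1  (Se1 (Se) sets effort on bond)
b4 stroke→J1  (Se2 fixes effort; stroke away)
b0 stroke→GY1  (only one flow-in slot at J1)
b1 stroke→GY1  (GY GY1: same side as bond 0)
b3 stroke→J2  (J2: bond 1 brought flow, rest push out)

#0 stroke at GY1
#1 stroke at GY1
#2 stroke at J1
#3 stroke at J2
#4 stroke at J1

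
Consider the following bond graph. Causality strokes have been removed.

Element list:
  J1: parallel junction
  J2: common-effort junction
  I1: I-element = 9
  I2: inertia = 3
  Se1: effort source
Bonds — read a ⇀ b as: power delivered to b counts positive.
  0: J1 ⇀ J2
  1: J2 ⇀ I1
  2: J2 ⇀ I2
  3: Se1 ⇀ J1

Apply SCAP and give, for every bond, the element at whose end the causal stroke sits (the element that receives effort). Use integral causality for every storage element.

#0 stroke at J2
#1 stroke at I1
#2 stroke at I2
#3 stroke at J1

#3 |J1  (source Se1 imposes e)
#0 |J2  (common-e at J1 fixed by 3)
#1 |I1  (common-e at J2 fixed by 0)
#2 |I2  (common-e at J2 fixed by 0)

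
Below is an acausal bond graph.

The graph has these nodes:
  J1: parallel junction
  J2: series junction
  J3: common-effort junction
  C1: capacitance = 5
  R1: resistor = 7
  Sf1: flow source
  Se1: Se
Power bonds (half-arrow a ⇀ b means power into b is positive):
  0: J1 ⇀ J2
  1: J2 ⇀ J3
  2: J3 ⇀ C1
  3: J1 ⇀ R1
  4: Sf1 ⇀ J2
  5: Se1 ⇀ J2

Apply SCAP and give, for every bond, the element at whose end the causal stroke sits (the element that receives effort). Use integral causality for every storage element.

β4 |Sf1  (source Sf1 imposes f)
β5 |J2  (Se1 (Se) sets effort on bond)
β0 |J2  (1-jn J2 has f-setter on 4)
β1 |J2  (1-jn J2 has f-setter on 4)
β2 |J3  (only one effort-in slot at J3)
β3 |J1  (only one effort-in slot at J1)

β0 →J2
β1 →J2
β2 →J3
β3 →J1
β4 →Sf1
β5 →J2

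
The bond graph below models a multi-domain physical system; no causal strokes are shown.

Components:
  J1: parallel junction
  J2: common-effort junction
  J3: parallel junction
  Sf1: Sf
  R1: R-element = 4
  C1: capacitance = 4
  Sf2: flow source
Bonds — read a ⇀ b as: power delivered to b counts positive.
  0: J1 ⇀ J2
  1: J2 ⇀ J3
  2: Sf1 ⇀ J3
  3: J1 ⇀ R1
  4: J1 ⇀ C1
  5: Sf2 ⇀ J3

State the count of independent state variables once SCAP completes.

bond 2 stroke at Sf1  (source Sf1 imposes f)
bond 5 stroke at Sf2  (Sf2 (Sf) sets flow on bond)
bond 1 stroke at J3  (closing 0-jn rule on J3)
bond 0 stroke at J2  (only one effort-in slot at J2)
bond 4 stroke at J1  (C1 integral (e out))
bond 3 stroke at R1  (0-jn J1 has e-setter on 4)

1  (C1 all integral)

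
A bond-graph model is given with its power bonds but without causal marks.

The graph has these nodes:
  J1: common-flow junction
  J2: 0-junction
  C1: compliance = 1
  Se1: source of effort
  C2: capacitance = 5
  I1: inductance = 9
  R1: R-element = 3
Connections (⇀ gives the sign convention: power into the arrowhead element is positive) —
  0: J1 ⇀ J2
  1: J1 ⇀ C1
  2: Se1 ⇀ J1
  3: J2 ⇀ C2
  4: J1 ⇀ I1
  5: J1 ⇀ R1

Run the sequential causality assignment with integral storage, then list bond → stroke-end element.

bond 2 →J1  (Se1 fixes effort; stroke away)
bond 1 →J1  (prefer integral on C1)
bond 3 →J2  (C2: C, integral causality)
bond 0 →J1  (0-jn J2 has e-setter on 3)
bond 4 →I1  (I1: I, integral causality)
bond 5 →J1  (1-jn J1 has f-setter on 4)

β0 |J1
β1 |J1
β2 |J1
β3 |J2
β4 |I1
β5 |J1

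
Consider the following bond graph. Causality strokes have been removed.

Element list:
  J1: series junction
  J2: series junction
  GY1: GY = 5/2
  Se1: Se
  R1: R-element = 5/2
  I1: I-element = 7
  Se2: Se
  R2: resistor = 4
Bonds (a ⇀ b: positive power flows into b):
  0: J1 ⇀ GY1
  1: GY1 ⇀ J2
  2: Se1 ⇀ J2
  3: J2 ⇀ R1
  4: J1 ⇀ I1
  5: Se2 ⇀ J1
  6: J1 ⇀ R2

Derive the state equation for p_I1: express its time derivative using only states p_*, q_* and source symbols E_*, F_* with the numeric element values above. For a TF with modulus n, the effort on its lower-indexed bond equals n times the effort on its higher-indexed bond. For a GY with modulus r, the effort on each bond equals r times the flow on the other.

dp_I1/dt = -E_Se1 + E_Se2 - 13*p_I1/14

β2 |J2  (Se1 fixes effort; stroke away)
β5 |J1  (Se2 (Se) sets effort on bond)
β4 |I1  (I1: I, integral causality)
β0 |J1  (common-f at J1 fixed by 4)
β6 |J1  (J1 flow already set via bond 4)
β1 |J2  (GY1: gyrator matches bond 0)
β3 |R1  (J2: last free bond brings flow in)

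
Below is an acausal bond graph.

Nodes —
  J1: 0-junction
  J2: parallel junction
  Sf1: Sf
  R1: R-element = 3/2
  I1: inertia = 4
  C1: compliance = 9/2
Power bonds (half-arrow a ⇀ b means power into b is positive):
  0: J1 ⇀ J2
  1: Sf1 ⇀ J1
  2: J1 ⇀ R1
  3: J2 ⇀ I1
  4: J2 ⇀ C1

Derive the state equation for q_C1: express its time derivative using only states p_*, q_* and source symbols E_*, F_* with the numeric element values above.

bond 1 stroke at Sf1  (Sf1: flow source, stroke at near end)
bond 3 stroke at I1  (I1 outputs flow p/I1)
bond 4 stroke at J2  (prefer integral on C1)
bond 0 stroke at J1  (J2 effort already set via bond 4)
bond 2 stroke at R1  (J1 effort already set via bond 0)

dq_C1/dt = F_Sf1 - p_I1/4 - 4*q_C1/27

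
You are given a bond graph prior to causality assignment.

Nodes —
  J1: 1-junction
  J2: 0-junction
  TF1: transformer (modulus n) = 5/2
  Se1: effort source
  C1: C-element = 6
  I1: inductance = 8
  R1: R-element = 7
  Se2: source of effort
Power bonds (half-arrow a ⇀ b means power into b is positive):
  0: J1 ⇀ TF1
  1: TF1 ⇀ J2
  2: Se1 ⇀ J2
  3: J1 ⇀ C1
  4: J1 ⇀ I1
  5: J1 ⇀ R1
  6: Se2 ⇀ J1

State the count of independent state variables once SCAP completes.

b2 |J2  (Se1: effort source, stroke at far end)
b6 |J1  (Se2: effort source, stroke at far end)
b1 |TF1  (0-jn J2 has e-setter on 2)
b0 |J1  (TF1 one-in-one-out from 1)
b3 |J1  (C1: C, integral causality)
b4 |I1  (I1 outputs flow p/I1)
b5 |J1  (common-f at J1 fixed by 4)

2  (C1, I1 all integral)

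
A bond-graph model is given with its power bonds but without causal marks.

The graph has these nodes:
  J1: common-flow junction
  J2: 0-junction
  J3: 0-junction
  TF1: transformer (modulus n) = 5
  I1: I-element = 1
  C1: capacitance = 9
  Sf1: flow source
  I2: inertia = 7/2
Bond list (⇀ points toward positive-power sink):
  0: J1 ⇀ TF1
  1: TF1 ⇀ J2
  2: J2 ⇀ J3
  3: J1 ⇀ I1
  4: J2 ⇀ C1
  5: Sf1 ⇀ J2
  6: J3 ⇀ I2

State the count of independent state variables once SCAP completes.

3  (C1, I1, I2 all integral)

b5 stroke→Sf1  (Sf1 (Sf) sets flow on bond)
b3 stroke→I1  (I1: I, integral causality)
b0 stroke→J1  (common-f at J1 fixed by 3)
b1 stroke→TF1  (TF TF1: opposite of bond 0)
b4 stroke→J2  (prefer integral on C1)
b2 stroke→J3  (J2: bond 4 brought effort, rest push out)
b6 stroke→I2  (J3 effort already set via bond 2)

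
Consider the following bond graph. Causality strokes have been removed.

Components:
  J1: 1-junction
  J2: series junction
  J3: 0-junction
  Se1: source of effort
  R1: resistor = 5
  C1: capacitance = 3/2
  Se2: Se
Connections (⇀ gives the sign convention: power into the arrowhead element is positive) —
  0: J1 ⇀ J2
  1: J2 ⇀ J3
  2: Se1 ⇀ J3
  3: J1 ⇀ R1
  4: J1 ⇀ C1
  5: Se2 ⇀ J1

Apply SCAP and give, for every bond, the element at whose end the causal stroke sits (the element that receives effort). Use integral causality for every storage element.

bond 2 stroke→J3  (Se1 fixes effort; stroke away)
bond 5 stroke→J1  (source Se2 imposes e)
bond 1 stroke→J2  (J3: bond 2 brought effort, rest push out)
bond 0 stroke→J1  (J2: last free bond brings flow in)
bond 4 stroke→J1  (C1 outputs effort q/C1)
bond 3 stroke→R1  (J1: last free bond brings flow in)

bond 0 |J1
bond 1 |J2
bond 2 |J3
bond 3 |R1
bond 4 |J1
bond 5 |J1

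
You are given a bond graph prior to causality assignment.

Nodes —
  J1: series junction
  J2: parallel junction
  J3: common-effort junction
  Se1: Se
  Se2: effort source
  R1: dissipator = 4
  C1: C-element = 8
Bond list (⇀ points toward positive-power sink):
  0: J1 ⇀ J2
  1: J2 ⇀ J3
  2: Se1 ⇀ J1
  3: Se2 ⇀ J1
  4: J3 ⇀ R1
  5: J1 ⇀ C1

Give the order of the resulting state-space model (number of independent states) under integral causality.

#2 →J1  (source Se1 imposes e)
#3 →J1  (source Se2 imposes e)
#5 →J1  (C1 outputs effort q/C1)
#0 →J2  (J1: last free bond brings flow in)
#1 →J3  (J2: bond 0 brought effort, rest push out)
#4 →R1  (common-e at J3 fixed by 1)

1  (C1 all integral)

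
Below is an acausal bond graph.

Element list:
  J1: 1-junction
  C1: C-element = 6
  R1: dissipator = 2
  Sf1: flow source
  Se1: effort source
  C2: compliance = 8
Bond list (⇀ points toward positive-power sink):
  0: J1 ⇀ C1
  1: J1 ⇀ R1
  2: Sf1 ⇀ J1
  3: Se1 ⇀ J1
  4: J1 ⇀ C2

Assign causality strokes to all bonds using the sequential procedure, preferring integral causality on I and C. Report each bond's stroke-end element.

bond 0 stroke→J1
bond 1 stroke→J1
bond 2 stroke→Sf1
bond 3 stroke→J1
bond 4 stroke→J1

#2 stroke→Sf1  (Sf1 (Sf) sets flow on bond)
#3 stroke→J1  (Se1 (Se) sets effort on bond)
#0 stroke→J1  (J1: bond 2 brought flow, rest push out)
#1 stroke→J1  (J1 flow already set via bond 2)
#4 stroke→J1  (common-f at J1 fixed by 2)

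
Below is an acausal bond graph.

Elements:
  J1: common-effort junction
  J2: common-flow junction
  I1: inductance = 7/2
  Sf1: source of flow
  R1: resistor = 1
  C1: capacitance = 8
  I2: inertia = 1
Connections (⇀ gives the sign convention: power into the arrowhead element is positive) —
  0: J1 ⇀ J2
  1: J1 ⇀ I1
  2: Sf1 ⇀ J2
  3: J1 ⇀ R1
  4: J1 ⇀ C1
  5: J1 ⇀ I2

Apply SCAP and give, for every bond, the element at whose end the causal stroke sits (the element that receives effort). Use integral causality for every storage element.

#2 →Sf1  (source Sf1 imposes f)
#0 →J2  (1-jn J2 has f-setter on 2)
#1 →I1  (I1 outputs flow p/I1)
#4 →J1  (C1: C, integral causality)
#3 →R1  (0-jn J1 has e-setter on 4)
#5 →I2  (0-jn J1 has e-setter on 4)

b0 stroke at J2
b1 stroke at I1
b2 stroke at Sf1
b3 stroke at R1
b4 stroke at J1
b5 stroke at I2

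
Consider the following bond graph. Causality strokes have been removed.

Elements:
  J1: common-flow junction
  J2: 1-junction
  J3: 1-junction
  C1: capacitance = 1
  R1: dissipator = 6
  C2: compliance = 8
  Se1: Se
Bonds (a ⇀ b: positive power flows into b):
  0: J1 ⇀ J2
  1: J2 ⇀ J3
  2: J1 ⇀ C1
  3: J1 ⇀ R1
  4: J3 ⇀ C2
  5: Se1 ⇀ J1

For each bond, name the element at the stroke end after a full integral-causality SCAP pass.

#5 |J1  (Se1 (Se) sets effort on bond)
#2 |J1  (C1 outputs effort q/C1)
#4 |J3  (prefer integral on C2)
#1 |J2  (closing 1-jn rule on J3)
#0 |J1  (closing 1-jn rule on J2)
#3 |R1  (J1: last free bond brings flow in)

b0 →J1
b1 →J2
b2 →J1
b3 →R1
b4 →J3
b5 →J1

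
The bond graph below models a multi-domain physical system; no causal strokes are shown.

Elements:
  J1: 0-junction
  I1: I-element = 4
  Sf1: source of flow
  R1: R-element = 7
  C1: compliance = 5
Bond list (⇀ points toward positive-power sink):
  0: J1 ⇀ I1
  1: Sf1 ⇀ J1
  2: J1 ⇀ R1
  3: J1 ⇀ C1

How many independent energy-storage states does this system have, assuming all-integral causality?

bond 1 →Sf1  (source Sf1 imposes f)
bond 0 →I1  (prefer integral on I1)
bond 3 →J1  (C1 outputs effort q/C1)
bond 2 →R1  (J1 effort already set via bond 3)

2  (C1, I1 all integral)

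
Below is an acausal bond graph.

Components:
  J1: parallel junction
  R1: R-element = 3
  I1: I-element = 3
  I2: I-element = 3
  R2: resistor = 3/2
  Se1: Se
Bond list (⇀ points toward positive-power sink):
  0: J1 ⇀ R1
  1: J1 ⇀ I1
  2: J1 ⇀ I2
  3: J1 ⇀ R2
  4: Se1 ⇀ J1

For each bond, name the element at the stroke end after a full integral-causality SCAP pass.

bond 4 stroke→J1  (source Se1 imposes e)
bond 0 stroke→R1  (common-e at J1 fixed by 4)
bond 1 stroke→I1  (J1: bond 4 brought effort, rest push out)
bond 2 stroke→I2  (J1 effort already set via bond 4)
bond 3 stroke→R2  (0-jn J1 has e-setter on 4)

b0 stroke at R1
b1 stroke at I1
b2 stroke at I2
b3 stroke at R2
b4 stroke at J1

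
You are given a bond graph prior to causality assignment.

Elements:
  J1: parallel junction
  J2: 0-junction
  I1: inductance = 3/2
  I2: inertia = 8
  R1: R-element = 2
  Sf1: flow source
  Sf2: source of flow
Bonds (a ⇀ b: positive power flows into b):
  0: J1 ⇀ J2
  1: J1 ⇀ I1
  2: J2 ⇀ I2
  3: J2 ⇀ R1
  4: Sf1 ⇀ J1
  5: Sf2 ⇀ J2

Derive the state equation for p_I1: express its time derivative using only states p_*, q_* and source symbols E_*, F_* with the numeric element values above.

dp_I1/dt = 2*F_Sf1 + 2*F_Sf2 - 4*p_I1/3 - p_I2/4

#4 stroke→Sf1  (Sf1: flow source, stroke at near end)
#5 stroke→Sf2  (Sf2 fixes flow; stroke at Sf2)
#1 stroke→I1  (I1 outputs flow p/I1)
#0 stroke→J1  (closing 0-jn rule on J1)
#2 stroke→I2  (I2 outputs flow p/I2)
#3 stroke→J2  (J2: last free bond brings effort in)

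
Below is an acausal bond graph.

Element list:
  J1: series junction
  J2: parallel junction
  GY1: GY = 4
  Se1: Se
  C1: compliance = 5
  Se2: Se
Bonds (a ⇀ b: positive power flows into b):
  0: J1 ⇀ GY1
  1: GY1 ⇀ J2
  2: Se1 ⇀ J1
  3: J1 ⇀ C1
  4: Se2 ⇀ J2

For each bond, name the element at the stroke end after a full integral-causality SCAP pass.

β2 stroke→J1  (source Se1 imposes e)
β4 stroke→J2  (Se2 (Se) sets effort on bond)
β1 stroke→GY1  (J2: bond 4 brought effort, rest push out)
β0 stroke→GY1  (GY GY1: same side as bond 1)
β3 stroke→J1  (J1 flow already set via bond 0)

#0 |GY1
#1 |GY1
#2 |J1
#3 |J1
#4 |J2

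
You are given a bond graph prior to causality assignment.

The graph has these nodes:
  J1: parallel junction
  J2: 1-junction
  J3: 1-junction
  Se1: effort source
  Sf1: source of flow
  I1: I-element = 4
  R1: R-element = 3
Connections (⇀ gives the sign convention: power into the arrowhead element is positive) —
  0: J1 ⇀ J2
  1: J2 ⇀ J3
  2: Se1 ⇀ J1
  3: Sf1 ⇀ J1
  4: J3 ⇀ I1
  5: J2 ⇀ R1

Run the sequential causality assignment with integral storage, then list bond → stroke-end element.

#2 stroke→J1  (Se1 fixes effort; stroke away)
#3 stroke→Sf1  (Sf1: flow source, stroke at near end)
#0 stroke→J2  (J1 effort already set via bond 2)
#4 stroke→I1  (I1 outputs flow p/I1)
#1 stroke→J3  (common-f at J3 fixed by 4)
#5 stroke→J2  (J2 flow already set via bond 1)

b0 stroke→J2
b1 stroke→J3
b2 stroke→J1
b3 stroke→Sf1
b4 stroke→I1
b5 stroke→J2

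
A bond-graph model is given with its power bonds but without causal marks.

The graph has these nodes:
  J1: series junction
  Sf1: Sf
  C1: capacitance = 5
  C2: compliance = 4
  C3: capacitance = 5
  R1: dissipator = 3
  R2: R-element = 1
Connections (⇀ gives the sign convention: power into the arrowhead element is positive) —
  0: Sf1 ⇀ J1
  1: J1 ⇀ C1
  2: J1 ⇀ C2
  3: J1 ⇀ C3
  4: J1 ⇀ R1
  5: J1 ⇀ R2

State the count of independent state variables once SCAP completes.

3  (C1, C2, C3 all integral)

β0 stroke at Sf1  (Sf1 (Sf) sets flow on bond)
β1 stroke at J1  (common-f at J1 fixed by 0)
β2 stroke at J1  (J1: bond 0 brought flow, rest push out)
β3 stroke at J1  (J1 flow already set via bond 0)
β4 stroke at J1  (J1 flow already set via bond 0)
β5 stroke at J1  (common-f at J1 fixed by 0)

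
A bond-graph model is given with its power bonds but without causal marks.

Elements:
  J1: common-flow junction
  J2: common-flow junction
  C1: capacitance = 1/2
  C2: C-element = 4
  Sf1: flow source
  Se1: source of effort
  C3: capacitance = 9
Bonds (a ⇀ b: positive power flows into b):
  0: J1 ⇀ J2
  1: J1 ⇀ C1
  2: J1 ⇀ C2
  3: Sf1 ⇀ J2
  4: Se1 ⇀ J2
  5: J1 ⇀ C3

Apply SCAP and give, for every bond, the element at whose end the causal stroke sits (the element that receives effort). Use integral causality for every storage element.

#0 stroke at J2
#1 stroke at J1
#2 stroke at J1
#3 stroke at Sf1
#4 stroke at J2
#5 stroke at J1

b3 →Sf1  (source Sf1 imposes f)
b4 →J2  (Se1: effort source, stroke at far end)
b0 →J2  (J2: bond 3 brought flow, rest push out)
b1 →J1  (J1: bond 0 brought flow, rest push out)
b2 →J1  (common-f at J1 fixed by 0)
b5 →J1  (J1: bond 0 brought flow, rest push out)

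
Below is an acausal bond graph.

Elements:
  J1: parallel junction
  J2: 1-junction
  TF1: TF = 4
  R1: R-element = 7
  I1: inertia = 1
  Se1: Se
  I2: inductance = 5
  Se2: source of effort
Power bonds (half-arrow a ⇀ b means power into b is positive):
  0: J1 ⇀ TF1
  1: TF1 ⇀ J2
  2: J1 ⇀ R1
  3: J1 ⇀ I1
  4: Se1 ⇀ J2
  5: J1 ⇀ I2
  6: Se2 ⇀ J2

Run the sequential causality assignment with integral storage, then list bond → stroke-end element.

β4 stroke→J2  (source Se1 imposes e)
β6 stroke→J2  (Se2 fixes effort; stroke away)
β1 stroke→TF1  (J2: last free bond brings flow in)
β0 stroke→J1  (TF1 one-in-one-out from 1)
β2 stroke→R1  (J1: bond 0 brought effort, rest push out)
β3 stroke→I1  (J1: bond 0 brought effort, rest push out)
β5 stroke→I2  (J1 effort already set via bond 0)

β0 stroke at J1
β1 stroke at TF1
β2 stroke at R1
β3 stroke at I1
β4 stroke at J2
β5 stroke at I2
β6 stroke at J2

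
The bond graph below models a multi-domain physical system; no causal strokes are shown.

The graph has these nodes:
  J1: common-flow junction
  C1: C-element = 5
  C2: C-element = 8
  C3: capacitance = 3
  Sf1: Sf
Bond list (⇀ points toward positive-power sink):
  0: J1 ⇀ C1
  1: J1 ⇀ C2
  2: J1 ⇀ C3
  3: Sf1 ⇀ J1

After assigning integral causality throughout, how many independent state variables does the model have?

β3 stroke at Sf1  (Sf1: flow source, stroke at near end)
β0 stroke at J1  (1-jn J1 has f-setter on 3)
β1 stroke at J1  (J1: bond 3 brought flow, rest push out)
β2 stroke at J1  (common-f at J1 fixed by 3)

3  (C1, C2, C3 all integral)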